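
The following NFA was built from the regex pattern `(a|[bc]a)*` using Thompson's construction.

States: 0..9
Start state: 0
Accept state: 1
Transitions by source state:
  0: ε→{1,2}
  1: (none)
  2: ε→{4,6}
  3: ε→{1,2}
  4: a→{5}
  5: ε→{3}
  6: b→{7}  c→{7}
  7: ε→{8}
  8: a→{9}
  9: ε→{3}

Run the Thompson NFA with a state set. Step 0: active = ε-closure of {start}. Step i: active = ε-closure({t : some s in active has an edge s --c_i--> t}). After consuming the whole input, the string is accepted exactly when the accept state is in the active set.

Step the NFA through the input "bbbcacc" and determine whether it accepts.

S₀ = ε-closure({0}) = {0,1,2,4,6}
'b' @ 1: {7,8}
'b' @ 2: {}  — no active states
rest 'bcacc' ignored (set empty)
end set {} — state 1 not in

Answer: REJECT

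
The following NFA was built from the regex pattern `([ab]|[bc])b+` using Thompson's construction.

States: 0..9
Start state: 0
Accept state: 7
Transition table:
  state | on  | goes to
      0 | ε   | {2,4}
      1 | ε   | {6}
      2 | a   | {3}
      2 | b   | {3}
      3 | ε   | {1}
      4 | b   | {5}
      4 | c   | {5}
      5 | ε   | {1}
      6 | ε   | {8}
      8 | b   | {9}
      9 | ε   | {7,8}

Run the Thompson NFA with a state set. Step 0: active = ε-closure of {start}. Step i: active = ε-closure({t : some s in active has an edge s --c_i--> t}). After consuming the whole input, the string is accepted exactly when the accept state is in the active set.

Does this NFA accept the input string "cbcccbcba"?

Answer: REJECT

Steps:
S₀ = ε-closure({0}) = {0,2,4}
'c' @ 1: {1,5,6,8}
'b' @ 2: {7,8,9}  ✓accept
'c' @ 3: {}  — dead — no transitions
rest 'ccbcba' ignored (set empty)
final: {}; accept 7 not in set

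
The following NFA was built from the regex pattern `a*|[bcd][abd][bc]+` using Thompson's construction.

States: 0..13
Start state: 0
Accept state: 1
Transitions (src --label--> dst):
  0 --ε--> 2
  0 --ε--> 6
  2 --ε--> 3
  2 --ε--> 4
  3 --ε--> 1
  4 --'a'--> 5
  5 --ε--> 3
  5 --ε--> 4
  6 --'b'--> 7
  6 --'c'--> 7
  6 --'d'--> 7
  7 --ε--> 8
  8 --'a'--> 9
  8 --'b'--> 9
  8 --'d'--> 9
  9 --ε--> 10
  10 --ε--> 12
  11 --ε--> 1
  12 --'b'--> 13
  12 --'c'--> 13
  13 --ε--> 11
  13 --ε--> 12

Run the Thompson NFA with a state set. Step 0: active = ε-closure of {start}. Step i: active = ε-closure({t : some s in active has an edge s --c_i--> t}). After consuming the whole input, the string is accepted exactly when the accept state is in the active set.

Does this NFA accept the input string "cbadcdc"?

Answer: REJECT

Derivation:
start: ε-closure({0}) = {0,1,2,3,4,6}
'c' @ 1: {7,8}
'b' @ 2: {9,10,12}
'a' @ 3: {}  — state set empty
rest 'dcdc' ignored (set empty)
after full input: {}  (accept=1 not in)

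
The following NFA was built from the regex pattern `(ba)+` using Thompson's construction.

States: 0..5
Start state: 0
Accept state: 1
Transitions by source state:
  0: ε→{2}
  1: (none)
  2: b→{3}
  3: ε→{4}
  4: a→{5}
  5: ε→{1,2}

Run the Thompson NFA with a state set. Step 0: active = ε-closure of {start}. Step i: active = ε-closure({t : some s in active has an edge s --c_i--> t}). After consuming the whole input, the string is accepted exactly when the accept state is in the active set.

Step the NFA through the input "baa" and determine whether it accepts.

initial (ε-close {0}): {0,2}
'b' @ 1: {3,4}
'a' @ 2: {1,2,5}  [accepting]
'a' @ 3: {}  — state set empty
after full input: {}  (accept=1 not in)

Answer: REJECT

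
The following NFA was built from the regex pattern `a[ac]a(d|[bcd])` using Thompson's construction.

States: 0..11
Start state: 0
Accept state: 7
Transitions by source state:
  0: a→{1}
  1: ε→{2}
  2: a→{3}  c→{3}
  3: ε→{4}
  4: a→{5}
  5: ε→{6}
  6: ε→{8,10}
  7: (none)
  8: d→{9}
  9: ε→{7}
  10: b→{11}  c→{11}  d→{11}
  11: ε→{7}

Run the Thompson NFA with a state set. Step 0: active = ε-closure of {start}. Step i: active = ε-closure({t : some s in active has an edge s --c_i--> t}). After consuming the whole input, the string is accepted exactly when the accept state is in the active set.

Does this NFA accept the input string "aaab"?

initial (ε-close {0}): {0}
'a' @ 1: {1,2}
'a' @ 2: {3,4}
'a' @ 3: {5,6,8,10}
'b' @ 4: {7,11}  [accepting]
end set {7,11} — state 7 in

Answer: ACCEPT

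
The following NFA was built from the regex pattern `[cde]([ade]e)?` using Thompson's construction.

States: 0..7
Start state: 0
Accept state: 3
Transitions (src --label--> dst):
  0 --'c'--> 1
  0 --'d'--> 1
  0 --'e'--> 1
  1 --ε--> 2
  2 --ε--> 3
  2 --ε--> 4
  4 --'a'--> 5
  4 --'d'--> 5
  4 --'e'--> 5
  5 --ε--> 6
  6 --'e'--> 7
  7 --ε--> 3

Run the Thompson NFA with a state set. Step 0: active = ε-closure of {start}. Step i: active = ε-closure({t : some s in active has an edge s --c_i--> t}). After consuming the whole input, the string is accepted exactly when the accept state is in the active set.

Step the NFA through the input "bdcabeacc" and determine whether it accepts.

Answer: REJECT

Steps:
start: ε-closure({0}) = {0}
'b' @ 1: {}  — state set empty
rest 'dcabeacc' ignored (set empty)
after full input: {}  (accept=3 not in)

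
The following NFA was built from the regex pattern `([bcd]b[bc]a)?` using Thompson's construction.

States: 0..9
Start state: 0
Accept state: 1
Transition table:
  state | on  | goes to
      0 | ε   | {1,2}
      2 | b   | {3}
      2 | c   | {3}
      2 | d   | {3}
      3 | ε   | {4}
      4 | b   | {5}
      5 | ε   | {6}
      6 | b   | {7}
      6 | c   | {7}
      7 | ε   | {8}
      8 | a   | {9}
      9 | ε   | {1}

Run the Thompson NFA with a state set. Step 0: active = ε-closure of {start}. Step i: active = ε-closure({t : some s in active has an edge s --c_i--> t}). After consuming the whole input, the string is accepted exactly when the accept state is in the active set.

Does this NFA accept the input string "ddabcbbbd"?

Answer: REJECT

Trace:
start: ε-closure({0}) = {0,1,2}
'd' @ 1: {3,4}
'd' @ 2: {}  — no active states
rest 'abcbbbd' ignored (set empty)
after full input: {}  (accept=1 not in)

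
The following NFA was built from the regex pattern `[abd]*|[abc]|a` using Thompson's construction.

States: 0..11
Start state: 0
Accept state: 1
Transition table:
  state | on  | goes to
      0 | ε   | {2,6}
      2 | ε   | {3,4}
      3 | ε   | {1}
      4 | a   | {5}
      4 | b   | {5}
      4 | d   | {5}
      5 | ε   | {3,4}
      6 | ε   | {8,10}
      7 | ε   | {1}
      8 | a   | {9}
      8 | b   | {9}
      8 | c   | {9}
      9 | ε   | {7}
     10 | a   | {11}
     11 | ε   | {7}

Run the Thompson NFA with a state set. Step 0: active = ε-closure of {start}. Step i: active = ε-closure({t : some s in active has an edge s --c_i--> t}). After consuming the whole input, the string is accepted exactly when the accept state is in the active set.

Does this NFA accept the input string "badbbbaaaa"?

initial (ε-close {0}): {0,1,2,3,4,6,8,10}
'b' @ 1: {1,3,4,5,7,9}  (accept∈set)
'a' @ 2: {1,3,4,5}  (accept∈set)
'd' @ 3: {1,3,4,5}  (accept∈set)
'b' @ 4: {1,3,4,5}  (accept∈set)
'b' @ 5: {1,3,4,5}  (accept∈set)
'b' @ 6: {1,3,4,5}  (accept∈set)
'a' @ 7: {1,3,4,5}  (accept∈set)
'a' @ 8: {1,3,4,5}  (accept∈set)
'a' @ 9: {1,3,4,5}  (accept∈set)
'a' @ 10: {1,3,4,5}  (accept∈set)
final: {1,3,4,5}; accept 1 in set

Answer: ACCEPT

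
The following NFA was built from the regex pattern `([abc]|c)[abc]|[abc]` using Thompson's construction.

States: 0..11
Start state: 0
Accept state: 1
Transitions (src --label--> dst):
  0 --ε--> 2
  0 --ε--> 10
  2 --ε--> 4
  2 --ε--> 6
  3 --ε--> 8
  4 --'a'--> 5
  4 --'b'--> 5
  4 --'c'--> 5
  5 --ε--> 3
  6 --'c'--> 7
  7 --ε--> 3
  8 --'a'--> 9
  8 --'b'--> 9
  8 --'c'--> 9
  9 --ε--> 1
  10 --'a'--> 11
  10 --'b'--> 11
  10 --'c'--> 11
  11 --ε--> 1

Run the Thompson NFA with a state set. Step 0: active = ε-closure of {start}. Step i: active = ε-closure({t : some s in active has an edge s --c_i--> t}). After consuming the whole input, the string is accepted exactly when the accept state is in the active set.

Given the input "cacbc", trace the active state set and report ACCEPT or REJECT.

initial (ε-close {0}): {0,2,4,6,10}
'c' @ 1: {1,3,5,7,8,11}  ✓accept
'a' @ 2: {1,9}  ✓accept
'c' @ 3: {}  — state set empty
rest 'bc' ignored (set empty)
final: {}; accept 1 not in set

Answer: REJECT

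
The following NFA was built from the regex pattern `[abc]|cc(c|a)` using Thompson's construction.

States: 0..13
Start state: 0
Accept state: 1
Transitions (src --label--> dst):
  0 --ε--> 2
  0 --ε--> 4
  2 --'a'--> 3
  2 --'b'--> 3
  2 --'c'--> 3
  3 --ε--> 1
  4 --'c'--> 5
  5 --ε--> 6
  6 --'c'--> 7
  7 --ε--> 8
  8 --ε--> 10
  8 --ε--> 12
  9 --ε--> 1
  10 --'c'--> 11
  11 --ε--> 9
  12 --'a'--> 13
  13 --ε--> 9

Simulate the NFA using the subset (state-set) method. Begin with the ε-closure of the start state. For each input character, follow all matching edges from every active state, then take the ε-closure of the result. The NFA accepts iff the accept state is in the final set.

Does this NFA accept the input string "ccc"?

start: ε-closure({0}) = {0,2,4}
'c' @ 1: {1,3,5,6}  ✓accept
'c' @ 2: {7,8,10,12}
'c' @ 3: {1,9,11}  ✓accept
end set {1,9,11} — state 1 in

Answer: ACCEPT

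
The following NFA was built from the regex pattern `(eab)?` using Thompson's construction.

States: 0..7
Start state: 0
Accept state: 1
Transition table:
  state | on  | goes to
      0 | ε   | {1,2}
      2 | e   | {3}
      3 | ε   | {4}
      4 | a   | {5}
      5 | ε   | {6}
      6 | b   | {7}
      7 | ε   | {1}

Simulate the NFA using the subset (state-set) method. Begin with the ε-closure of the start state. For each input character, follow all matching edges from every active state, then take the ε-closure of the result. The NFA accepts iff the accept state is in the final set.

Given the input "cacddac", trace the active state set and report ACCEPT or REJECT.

Answer: REJECT

Steps:
S₀ = ε-closure({0}) = {0,1,2}
'c' @ 1: {}  — no active states
rest 'acddac' ignored (set empty)
final: {}; accept 1 not in set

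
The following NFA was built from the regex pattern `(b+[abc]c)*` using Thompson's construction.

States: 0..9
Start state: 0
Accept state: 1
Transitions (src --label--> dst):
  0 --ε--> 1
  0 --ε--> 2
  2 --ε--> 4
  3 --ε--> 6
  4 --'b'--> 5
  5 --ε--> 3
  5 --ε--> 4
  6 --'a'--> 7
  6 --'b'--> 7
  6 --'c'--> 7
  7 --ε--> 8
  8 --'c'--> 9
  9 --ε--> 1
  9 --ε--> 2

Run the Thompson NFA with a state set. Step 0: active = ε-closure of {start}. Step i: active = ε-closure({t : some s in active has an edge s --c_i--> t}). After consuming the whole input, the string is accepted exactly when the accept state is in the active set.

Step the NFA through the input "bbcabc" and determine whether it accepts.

Answer: REJECT

Steps:
S₀ = ε-closure({0}) = {0,1,2,4}
'b' @ 1: {3,4,5,6}
'b' @ 2: {3,4,5,6,7,8}
'c' @ 3: {1,2,4,7,8,9}  (accept∈set)
'a' @ 4: {}  — dead — no transitions
rest 'bc' ignored (set empty)
final: {}; accept 1 not in set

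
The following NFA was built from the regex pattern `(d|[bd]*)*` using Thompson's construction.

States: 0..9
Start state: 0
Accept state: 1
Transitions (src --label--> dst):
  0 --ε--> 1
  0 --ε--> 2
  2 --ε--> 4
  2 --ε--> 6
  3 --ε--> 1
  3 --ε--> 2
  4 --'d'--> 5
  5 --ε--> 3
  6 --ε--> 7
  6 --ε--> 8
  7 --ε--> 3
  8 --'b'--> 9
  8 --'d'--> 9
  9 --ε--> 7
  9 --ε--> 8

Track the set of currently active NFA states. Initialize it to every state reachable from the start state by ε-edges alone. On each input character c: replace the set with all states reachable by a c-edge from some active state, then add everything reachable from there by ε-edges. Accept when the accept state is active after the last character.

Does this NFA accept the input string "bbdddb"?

Answer: ACCEPT

Derivation:
S₀ = ε-closure({0}) = {0,1,2,3,4,6,7,8}
'b' @ 1: {1,2,3,4,6,7,8,9}  (accept∈set)
'b' @ 2: {1,2,3,4,6,7,8,9}  (accept∈set)
'd' @ 3: {1,2,3,4,5,6,7,8,9}  (accept∈set)
'd' @ 4: {1,2,3,4,5,6,7,8,9}  (accept∈set)
'd' @ 5: {1,2,3,4,5,6,7,8,9}  (accept∈set)
'b' @ 6: {1,2,3,4,6,7,8,9}  (accept∈set)
final: {1,2,3,4,6,7,8,9}; accept 1 in set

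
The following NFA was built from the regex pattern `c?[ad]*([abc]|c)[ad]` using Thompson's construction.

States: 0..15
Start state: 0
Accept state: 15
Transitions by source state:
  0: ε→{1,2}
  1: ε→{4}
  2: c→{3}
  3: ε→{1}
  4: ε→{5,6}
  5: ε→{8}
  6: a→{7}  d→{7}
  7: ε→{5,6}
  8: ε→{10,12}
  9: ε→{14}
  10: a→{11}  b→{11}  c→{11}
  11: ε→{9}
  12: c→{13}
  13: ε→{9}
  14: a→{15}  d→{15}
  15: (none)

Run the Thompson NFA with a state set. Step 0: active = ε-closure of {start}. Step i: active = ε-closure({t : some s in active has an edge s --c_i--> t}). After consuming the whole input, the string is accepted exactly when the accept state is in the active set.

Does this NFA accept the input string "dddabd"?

Answer: ACCEPT

Derivation:
start: ε-closure({0}) = {0,1,2,4,5,6,8,10,12}
'd' @ 1: {5,6,7,8,10,12}
'd' @ 2: {5,6,7,8,10,12}
'd' @ 3: {5,6,7,8,10,12}
'a' @ 4: {5,6,7,8,9,10,11,12,14}
'b' @ 5: {9,11,14}
'd' @ 6: {15}  ✓accept
after full input: {15}  (accept=15 in)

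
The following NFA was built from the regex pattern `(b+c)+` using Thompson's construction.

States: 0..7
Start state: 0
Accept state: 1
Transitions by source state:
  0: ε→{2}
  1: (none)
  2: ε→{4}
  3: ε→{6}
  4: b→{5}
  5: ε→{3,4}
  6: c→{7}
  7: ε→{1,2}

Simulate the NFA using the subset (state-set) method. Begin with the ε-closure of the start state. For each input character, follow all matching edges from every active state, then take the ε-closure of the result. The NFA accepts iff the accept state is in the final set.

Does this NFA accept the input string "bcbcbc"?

Answer: ACCEPT

Steps:
initial (ε-close {0}): {0,2,4}
'b' @ 1: {3,4,5,6}
'c' @ 2: {1,2,4,7}  [accepting]
'b' @ 3: {3,4,5,6}
'c' @ 4: {1,2,4,7}  [accepting]
'b' @ 5: {3,4,5,6}
'c' @ 6: {1,2,4,7}  [accepting]
end set {1,2,4,7} — state 1 in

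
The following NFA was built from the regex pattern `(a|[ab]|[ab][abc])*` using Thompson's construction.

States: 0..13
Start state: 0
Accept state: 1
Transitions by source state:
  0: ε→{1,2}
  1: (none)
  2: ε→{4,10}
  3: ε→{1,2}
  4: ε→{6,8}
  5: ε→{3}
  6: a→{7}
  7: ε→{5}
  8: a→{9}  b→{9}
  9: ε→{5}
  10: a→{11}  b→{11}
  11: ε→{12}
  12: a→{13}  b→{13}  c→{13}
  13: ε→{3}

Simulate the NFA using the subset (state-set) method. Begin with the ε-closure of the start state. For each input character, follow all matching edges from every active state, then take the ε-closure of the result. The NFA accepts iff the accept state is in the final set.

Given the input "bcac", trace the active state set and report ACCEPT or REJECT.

Answer: ACCEPT

Trace:
S₀ = ε-closure({0}) = {0,1,2,4,6,8,10}
'b' @ 1: {1,2,3,4,5,6,8,9,10,11,12}  (accept∈set)
'c' @ 2: {1,2,3,4,6,8,10,13}  (accept∈set)
'a' @ 3: {1,2,3,4,5,6,7,8,9,10,11,12}  (accept∈set)
'c' @ 4: {1,2,3,4,6,8,10,13}  (accept∈set)
end set {1,2,3,4,6,8,10,13} — state 1 in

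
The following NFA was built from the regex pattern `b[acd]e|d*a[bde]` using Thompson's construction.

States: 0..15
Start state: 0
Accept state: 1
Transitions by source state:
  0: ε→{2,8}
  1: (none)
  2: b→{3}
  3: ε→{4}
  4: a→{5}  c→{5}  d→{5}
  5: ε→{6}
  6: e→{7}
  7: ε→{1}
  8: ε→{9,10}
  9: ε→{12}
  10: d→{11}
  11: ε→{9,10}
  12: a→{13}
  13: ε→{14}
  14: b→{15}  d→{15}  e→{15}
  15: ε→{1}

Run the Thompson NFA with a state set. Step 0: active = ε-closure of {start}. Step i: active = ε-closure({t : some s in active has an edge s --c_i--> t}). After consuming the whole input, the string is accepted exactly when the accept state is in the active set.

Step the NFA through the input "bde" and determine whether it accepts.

S₀ = ε-closure({0}) = {0,2,8,9,10,12}
'b' @ 1: {3,4}
'd' @ 2: {5,6}
'e' @ 3: {1,7}  (accept∈set)
end set {1,7} — state 1 in

Answer: ACCEPT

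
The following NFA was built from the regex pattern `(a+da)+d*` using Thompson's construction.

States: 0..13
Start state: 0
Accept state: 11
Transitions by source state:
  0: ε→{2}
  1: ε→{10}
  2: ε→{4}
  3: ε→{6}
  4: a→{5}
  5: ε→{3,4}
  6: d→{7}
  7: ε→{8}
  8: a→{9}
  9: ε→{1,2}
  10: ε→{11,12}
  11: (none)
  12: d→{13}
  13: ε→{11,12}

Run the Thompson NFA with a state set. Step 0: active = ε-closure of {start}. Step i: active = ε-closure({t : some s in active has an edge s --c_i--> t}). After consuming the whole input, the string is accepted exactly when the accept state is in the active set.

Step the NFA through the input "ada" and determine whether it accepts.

Answer: ACCEPT

Derivation:
initial (ε-close {0}): {0,2,4}
'a' @ 1: {3,4,5,6}
'd' @ 2: {7,8}
'a' @ 3: {1,2,4,9,10,11,12}  [accepting]
end set {1,2,4,9,10,11,12} — state 11 in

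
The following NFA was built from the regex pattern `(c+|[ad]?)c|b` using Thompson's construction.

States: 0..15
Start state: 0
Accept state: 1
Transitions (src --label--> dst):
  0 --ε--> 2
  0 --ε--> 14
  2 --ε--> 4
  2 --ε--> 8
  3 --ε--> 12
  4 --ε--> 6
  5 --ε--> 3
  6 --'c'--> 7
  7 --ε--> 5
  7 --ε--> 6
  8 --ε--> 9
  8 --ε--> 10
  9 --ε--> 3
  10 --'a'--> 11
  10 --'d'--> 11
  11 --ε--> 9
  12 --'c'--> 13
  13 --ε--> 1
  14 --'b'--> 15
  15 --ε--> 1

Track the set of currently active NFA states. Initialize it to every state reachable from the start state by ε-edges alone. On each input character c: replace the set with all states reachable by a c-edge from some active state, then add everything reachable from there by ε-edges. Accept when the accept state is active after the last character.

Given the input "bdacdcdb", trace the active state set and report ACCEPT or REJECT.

Answer: REJECT

Derivation:
S₀ = ε-closure({0}) = {0,2,3,4,6,8,9,10,12,14}
'b' @ 1: {1,15}  ✓accept
'd' @ 2: {}  — no active states
rest 'acdcdb' ignored (set empty)
end set {} — state 1 not in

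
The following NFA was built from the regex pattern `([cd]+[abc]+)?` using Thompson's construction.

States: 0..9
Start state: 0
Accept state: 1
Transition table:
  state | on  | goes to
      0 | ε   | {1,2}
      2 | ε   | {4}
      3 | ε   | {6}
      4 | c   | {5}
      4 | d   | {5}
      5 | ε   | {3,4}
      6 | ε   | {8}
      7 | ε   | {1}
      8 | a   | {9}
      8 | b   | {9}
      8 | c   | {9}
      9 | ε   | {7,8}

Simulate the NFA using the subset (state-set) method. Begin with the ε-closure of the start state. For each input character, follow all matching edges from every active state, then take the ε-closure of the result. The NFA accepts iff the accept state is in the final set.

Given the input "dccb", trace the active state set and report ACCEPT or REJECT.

start: ε-closure({0}) = {0,1,2,4}
'd' @ 1: {3,4,5,6,8}
'c' @ 2: {1,3,4,5,6,7,8,9}  ✓accept
'c' @ 3: {1,3,4,5,6,7,8,9}  ✓accept
'b' @ 4: {1,7,8,9}  ✓accept
end set {1,7,8,9} — state 1 in

Answer: ACCEPT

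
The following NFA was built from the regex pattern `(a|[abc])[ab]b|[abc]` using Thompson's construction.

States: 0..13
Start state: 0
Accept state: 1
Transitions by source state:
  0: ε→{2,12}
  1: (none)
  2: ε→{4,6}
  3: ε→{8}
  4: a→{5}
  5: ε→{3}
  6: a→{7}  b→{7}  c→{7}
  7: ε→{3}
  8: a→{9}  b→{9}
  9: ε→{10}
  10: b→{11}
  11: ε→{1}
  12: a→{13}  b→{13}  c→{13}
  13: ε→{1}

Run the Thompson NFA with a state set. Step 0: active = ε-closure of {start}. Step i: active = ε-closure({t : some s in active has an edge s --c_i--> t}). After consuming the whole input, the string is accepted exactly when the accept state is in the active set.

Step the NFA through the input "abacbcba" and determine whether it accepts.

S₀ = ε-closure({0}) = {0,2,4,6,12}
'a' @ 1: {1,3,5,7,8,13}  ✓accept
'b' @ 2: {9,10}
'a' @ 3: {}  — dead — no transitions
rest 'cbcba' ignored (set empty)
after full input: {}  (accept=1 not in)

Answer: REJECT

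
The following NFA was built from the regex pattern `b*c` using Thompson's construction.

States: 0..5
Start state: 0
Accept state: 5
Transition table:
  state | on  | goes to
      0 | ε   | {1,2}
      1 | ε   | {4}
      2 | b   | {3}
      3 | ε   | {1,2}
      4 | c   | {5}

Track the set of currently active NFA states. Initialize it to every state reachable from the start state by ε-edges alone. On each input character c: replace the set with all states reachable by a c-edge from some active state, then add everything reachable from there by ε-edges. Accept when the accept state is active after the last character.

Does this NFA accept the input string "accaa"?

Answer: REJECT

Derivation:
start: ε-closure({0}) = {0,1,2,4}
'a' @ 1: {}  — state set empty
rest 'ccaa' ignored (set empty)
after full input: {}  (accept=5 not in)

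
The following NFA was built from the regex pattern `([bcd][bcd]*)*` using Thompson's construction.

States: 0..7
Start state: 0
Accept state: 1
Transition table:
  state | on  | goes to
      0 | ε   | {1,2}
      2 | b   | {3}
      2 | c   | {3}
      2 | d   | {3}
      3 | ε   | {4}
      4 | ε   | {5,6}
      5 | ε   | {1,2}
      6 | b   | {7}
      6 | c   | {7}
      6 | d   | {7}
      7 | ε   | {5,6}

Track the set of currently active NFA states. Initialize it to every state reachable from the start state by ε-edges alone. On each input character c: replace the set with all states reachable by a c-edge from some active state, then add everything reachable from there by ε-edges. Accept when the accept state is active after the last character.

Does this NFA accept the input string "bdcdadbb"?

start: ε-closure({0}) = {0,1,2}
'b' @ 1: {1,2,3,4,5,6}  [accepting]
'd' @ 2: {1,2,3,4,5,6,7}  [accepting]
'c' @ 3: {1,2,3,4,5,6,7}  [accepting]
'd' @ 4: {1,2,3,4,5,6,7}  [accepting]
'a' @ 5: {}  — dead — no transitions
rest 'dbb' ignored (set empty)
after full input: {}  (accept=1 not in)

Answer: REJECT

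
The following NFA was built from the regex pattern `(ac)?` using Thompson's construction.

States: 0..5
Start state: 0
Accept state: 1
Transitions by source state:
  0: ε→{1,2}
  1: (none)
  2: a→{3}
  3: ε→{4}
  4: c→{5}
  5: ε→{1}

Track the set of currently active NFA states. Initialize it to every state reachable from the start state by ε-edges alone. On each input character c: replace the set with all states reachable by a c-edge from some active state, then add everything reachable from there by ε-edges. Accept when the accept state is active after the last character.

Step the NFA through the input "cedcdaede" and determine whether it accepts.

Answer: REJECT

Trace:
initial (ε-close {0}): {0,1,2}
'c' @ 1: {}  — dead — no transitions
rest 'edcdaede' ignored (set empty)
final: {}; accept 1 not in set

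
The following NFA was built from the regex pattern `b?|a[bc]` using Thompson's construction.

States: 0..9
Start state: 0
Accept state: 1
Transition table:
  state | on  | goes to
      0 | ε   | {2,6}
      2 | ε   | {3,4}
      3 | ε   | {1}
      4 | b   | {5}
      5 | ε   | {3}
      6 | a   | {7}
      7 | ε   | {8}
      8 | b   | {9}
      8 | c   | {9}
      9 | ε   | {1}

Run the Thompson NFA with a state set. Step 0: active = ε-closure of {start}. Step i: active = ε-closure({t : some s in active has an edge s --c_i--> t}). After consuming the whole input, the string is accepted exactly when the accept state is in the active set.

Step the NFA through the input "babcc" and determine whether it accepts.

Answer: REJECT

Trace:
S₀ = ε-closure({0}) = {0,1,2,3,4,6}
'b' @ 1: {1,3,5}  (accept∈set)
'a' @ 2: {}  — dead — no transitions
rest 'bcc' ignored (set empty)
final: {}; accept 1 not in set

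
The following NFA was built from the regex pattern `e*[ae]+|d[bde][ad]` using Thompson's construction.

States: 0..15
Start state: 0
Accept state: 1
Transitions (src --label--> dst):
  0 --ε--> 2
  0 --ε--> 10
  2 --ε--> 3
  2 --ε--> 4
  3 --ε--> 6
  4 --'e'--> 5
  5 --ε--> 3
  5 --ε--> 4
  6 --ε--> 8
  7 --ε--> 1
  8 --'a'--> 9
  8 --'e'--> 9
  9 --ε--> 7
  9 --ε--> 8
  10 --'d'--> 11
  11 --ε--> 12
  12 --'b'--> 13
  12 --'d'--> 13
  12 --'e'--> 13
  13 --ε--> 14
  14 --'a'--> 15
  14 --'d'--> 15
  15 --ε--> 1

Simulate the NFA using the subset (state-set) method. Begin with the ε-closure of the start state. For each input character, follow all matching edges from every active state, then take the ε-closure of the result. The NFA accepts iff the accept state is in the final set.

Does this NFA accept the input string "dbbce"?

Answer: REJECT

Trace:
initial (ε-close {0}): {0,2,3,4,6,8,10}
'd' @ 1: {11,12}
'b' @ 2: {13,14}
'b' @ 3: {}  — no active states
rest 'ce' ignored (set empty)
end set {} — state 1 not in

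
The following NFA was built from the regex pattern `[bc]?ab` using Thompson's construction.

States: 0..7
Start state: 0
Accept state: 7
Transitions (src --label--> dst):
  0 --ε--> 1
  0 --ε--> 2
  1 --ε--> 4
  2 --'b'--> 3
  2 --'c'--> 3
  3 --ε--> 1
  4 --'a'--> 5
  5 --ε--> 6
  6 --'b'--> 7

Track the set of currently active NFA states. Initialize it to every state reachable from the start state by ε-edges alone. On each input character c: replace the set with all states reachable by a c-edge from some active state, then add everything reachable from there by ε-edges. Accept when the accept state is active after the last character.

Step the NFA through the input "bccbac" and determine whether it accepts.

S₀ = ε-closure({0}) = {0,1,2,4}
'b' @ 1: {1,3,4}
'c' @ 2: {}  — no active states
rest 'cbac' ignored (set empty)
end set {} — state 7 not in

Answer: REJECT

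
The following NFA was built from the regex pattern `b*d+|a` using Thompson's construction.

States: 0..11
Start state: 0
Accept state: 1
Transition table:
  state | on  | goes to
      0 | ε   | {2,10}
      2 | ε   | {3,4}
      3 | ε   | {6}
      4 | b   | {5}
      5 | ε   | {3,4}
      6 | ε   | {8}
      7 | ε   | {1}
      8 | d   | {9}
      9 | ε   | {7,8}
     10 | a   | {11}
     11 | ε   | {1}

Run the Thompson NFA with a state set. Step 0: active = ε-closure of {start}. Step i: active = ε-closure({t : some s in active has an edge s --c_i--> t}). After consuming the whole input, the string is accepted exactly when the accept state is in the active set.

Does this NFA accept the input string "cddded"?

Answer: REJECT

Trace:
initial (ε-close {0}): {0,2,3,4,6,8,10}
'c' @ 1: {}  — no active states
rest 'ddded' ignored (set empty)
end set {} — state 1 not in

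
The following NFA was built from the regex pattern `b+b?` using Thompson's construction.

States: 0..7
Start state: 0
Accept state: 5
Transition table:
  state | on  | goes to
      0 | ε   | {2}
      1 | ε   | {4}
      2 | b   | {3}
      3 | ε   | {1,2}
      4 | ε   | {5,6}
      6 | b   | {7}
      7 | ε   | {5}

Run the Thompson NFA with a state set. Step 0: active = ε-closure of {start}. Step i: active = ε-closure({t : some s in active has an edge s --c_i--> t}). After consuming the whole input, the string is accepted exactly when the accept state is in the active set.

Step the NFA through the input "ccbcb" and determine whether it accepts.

S₀ = ε-closure({0}) = {0,2}
'c' @ 1: {}  — no active states
rest 'cbcb' ignored (set empty)
end set {} — state 5 not in

Answer: REJECT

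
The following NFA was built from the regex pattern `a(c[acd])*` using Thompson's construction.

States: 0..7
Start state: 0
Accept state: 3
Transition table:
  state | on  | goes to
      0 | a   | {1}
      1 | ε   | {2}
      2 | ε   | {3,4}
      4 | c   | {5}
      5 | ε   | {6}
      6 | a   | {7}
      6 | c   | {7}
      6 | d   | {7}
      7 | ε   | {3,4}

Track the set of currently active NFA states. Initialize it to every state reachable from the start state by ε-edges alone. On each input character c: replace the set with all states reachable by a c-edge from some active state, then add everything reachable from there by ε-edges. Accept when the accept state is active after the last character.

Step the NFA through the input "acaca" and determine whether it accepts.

initial (ε-close {0}): {0}
'a' @ 1: {1,2,3,4}  [accepting]
'c' @ 2: {5,6}
'a' @ 3: {3,4,7}  [accepting]
'c' @ 4: {5,6}
'a' @ 5: {3,4,7}  [accepting]
end set {3,4,7} — state 3 in

Answer: ACCEPT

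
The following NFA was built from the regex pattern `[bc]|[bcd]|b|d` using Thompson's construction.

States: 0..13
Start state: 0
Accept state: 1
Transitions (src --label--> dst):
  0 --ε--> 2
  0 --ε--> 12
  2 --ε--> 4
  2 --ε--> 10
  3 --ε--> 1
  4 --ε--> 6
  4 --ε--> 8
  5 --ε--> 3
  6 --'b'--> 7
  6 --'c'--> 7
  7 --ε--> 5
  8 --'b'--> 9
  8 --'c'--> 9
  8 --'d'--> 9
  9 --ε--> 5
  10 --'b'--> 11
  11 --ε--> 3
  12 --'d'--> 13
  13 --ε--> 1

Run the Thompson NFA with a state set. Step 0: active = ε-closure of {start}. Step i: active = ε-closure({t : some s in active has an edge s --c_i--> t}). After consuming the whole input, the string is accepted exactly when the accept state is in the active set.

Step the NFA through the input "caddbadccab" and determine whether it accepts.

initial (ε-close {0}): {0,2,4,6,8,10,12}
'c' @ 1: {1,3,5,7,9}  (accept∈set)
'a' @ 2: {}  — no active states
rest 'ddbadccab' ignored (set empty)
end set {} — state 1 not in

Answer: REJECT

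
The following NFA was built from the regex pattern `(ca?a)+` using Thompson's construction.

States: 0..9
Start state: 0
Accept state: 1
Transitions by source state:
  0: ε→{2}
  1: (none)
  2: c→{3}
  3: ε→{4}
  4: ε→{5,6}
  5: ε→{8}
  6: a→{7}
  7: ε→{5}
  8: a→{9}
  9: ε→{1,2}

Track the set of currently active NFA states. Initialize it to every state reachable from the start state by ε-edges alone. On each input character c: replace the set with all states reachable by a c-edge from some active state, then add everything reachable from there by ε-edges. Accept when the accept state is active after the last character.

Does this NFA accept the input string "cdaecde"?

Answer: REJECT

Derivation:
start: ε-closure({0}) = {0,2}
'c' @ 1: {3,4,5,6,8}
'd' @ 2: {}  — state set empty
rest 'aecde' ignored (set empty)
final: {}; accept 1 not in set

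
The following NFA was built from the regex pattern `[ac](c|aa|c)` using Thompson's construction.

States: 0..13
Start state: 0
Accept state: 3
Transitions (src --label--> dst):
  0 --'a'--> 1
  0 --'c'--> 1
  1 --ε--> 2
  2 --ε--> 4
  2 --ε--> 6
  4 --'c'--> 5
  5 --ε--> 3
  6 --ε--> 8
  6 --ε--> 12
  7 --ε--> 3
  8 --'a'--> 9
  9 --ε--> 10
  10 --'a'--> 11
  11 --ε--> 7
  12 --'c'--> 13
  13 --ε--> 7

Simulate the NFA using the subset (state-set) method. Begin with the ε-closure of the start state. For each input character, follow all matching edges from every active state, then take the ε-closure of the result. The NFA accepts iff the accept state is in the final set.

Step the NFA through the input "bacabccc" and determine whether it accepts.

Answer: REJECT

Steps:
start: ε-closure({0}) = {0}
'b' @ 1: {}  — no active states
rest 'acabccc' ignored (set empty)
final: {}; accept 3 not in set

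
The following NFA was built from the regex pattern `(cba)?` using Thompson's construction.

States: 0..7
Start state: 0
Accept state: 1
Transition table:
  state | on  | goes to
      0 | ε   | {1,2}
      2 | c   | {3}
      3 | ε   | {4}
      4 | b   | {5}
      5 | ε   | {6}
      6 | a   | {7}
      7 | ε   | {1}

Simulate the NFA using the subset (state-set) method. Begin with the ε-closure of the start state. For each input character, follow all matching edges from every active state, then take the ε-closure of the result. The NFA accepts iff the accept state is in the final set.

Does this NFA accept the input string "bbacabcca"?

Answer: REJECT

Trace:
start: ε-closure({0}) = {0,1,2}
'b' @ 1: {}  — no active states
rest 'bacabcca' ignored (set empty)
end set {} — state 1 not in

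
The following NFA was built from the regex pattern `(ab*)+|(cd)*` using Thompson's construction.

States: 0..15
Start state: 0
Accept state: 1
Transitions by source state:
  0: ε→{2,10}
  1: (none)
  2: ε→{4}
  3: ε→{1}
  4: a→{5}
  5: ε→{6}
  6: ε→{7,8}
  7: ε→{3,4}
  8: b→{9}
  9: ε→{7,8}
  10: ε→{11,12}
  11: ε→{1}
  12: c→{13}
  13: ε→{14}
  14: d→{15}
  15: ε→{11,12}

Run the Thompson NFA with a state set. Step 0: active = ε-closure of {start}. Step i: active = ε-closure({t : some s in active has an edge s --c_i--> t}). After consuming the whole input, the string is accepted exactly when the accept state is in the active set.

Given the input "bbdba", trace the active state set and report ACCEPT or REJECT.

S₀ = ε-closure({0}) = {0,1,2,4,10,11,12}
'b' @ 1: {}  — state set empty
rest 'bdba' ignored (set empty)
final: {}; accept 1 not in set

Answer: REJECT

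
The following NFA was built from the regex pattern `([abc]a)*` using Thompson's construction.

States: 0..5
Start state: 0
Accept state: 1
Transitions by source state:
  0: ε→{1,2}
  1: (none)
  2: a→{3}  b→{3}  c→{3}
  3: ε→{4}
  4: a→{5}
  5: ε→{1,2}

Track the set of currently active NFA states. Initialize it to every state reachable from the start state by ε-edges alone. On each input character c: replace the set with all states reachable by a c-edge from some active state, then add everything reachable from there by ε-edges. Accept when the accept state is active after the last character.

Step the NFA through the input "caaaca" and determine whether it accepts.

Answer: ACCEPT

Trace:
start: ε-closure({0}) = {0,1,2}
'c' @ 1: {3,4}
'a' @ 2: {1,2,5}  (accept∈set)
'a' @ 3: {3,4}
'a' @ 4: {1,2,5}  (accept∈set)
'c' @ 5: {3,4}
'a' @ 6: {1,2,5}  (accept∈set)
after full input: {1,2,5}  (accept=1 in)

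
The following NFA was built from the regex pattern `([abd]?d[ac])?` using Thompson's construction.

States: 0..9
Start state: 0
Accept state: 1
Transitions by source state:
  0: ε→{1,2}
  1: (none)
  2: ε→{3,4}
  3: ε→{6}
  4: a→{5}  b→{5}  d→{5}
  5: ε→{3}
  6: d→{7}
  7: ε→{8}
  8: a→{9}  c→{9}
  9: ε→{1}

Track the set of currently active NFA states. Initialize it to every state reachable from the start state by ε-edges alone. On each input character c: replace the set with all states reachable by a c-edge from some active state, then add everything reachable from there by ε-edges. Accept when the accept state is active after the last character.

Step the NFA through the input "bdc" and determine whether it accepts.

Answer: ACCEPT

Trace:
initial (ε-close {0}): {0,1,2,3,4,6}
'b' @ 1: {3,5,6}
'd' @ 2: {7,8}
'c' @ 3: {1,9}  (accept∈set)
after full input: {1,9}  (accept=1 in)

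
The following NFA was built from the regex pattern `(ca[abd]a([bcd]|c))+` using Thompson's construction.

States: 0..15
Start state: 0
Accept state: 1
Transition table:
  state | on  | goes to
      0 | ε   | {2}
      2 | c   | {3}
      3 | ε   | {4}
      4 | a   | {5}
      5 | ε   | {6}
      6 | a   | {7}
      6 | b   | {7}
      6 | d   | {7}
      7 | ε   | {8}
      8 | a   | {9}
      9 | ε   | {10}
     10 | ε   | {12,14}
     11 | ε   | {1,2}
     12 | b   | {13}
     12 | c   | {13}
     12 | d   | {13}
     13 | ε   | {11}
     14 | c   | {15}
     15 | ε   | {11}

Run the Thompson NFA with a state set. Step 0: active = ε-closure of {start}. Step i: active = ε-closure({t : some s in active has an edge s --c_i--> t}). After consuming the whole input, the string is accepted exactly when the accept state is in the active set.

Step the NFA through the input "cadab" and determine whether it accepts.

Answer: ACCEPT

Steps:
start: ε-closure({0}) = {0,2}
'c' @ 1: {3,4}
'a' @ 2: {5,6}
'd' @ 3: {7,8}
'a' @ 4: {9,10,12,14}
'b' @ 5: {1,2,11,13}  [accepting]
final: {1,2,11,13}; accept 1 in set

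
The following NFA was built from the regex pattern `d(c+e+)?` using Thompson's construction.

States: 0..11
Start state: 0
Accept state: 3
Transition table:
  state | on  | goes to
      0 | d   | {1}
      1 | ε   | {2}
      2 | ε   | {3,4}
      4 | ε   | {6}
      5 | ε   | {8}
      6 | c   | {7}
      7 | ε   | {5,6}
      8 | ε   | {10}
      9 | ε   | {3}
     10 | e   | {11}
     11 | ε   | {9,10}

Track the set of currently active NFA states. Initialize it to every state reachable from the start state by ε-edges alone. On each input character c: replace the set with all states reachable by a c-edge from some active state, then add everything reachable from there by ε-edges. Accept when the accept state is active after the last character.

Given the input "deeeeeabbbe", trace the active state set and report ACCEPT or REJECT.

initial (ε-close {0}): {0}
'd' @ 1: {1,2,3,4,6}  [accepting]
'e' @ 2: {}  — dead — no transitions
rest 'eeeeabbbe' ignored (set empty)
after full input: {}  (accept=3 not in)

Answer: REJECT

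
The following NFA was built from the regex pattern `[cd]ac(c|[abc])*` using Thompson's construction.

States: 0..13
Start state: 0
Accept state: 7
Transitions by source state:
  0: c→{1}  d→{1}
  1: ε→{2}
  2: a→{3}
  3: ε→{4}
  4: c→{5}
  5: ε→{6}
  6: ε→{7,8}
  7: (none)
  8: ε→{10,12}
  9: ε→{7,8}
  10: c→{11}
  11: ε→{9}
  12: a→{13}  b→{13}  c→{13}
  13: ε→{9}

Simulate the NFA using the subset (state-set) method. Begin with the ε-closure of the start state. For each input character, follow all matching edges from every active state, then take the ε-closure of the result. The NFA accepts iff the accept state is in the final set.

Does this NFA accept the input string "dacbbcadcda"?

Answer: REJECT

Trace:
S₀ = ε-closure({0}) = {0}
'd' @ 1: {1,2}
'a' @ 2: {3,4}
'c' @ 3: {5,6,7,8,10,12}  [accepting]
'b' @ 4: {7,8,9,10,12,13}  [accepting]
'b' @ 5: {7,8,9,10,12,13}  [accepting]
'c' @ 6: {7,8,9,10,11,12,13}  [accepting]
'a' @ 7: {7,8,9,10,12,13}  [accepting]
'd' @ 8: {}  — dead — no transitions
rest 'cda' ignored (set empty)
final: {}; accept 7 not in set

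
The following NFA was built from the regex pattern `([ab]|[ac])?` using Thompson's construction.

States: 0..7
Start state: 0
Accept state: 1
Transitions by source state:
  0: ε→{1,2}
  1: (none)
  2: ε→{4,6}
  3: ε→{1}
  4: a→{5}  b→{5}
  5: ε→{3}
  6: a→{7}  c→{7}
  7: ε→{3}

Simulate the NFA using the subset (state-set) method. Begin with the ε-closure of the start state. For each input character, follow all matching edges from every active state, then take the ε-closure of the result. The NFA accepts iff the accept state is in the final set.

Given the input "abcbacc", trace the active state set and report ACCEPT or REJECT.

Answer: REJECT

Steps:
S₀ = ε-closure({0}) = {0,1,2,4,6}
'a' @ 1: {1,3,5,7}  ✓accept
'b' @ 2: {}  — no active states
rest 'cbacc' ignored (set empty)
final: {}; accept 1 not in set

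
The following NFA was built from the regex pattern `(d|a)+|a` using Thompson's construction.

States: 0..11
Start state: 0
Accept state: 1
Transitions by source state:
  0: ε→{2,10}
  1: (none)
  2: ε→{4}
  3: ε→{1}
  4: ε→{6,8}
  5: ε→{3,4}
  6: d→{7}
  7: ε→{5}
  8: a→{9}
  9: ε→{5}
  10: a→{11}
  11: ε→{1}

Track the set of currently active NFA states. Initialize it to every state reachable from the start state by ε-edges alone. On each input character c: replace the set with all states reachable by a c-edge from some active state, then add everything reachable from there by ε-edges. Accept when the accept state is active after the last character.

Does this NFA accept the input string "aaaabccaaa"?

initial (ε-close {0}): {0,2,4,6,8,10}
'a' @ 1: {1,3,4,5,6,8,9,11}  [accepting]
'a' @ 2: {1,3,4,5,6,8,9}  [accepting]
'a' @ 3: {1,3,4,5,6,8,9}  [accepting]
'a' @ 4: {1,3,4,5,6,8,9}  [accepting]
'b' @ 5: {}  — state set empty
rest 'ccaaa' ignored (set empty)
final: {}; accept 1 not in set

Answer: REJECT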